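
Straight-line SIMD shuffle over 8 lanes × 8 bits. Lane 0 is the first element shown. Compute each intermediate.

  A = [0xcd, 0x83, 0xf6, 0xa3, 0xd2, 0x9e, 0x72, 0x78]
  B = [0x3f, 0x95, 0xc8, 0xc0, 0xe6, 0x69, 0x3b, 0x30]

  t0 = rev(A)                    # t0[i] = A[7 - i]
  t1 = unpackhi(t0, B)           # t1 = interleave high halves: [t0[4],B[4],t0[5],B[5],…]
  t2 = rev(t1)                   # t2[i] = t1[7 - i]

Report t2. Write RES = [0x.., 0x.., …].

RES = [0x30, 0xcd, 0x3b, 0x83, 0x69, 0xf6, 0xe6, 0xa3]

→ t0 |78|72|9e|d2|a3|f6|83|cd|
→ t1 |a3|e6|f6|69|83|3b|cd|30|
→ t2 |30|cd|3b|83|69|f6|e6|a3|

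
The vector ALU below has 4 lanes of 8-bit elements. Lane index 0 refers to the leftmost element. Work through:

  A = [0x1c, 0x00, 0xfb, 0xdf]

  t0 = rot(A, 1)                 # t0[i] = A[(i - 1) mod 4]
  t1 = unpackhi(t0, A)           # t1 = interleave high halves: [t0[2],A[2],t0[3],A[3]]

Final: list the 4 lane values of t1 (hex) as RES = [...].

t0 = [0xdf, 0x1c, 0x00, 0xfb]
t1 = [0x00, 0xfb, 0xfb, 0xdf]

RES = [ 0x00  0xfb  0xfb  0xdf ]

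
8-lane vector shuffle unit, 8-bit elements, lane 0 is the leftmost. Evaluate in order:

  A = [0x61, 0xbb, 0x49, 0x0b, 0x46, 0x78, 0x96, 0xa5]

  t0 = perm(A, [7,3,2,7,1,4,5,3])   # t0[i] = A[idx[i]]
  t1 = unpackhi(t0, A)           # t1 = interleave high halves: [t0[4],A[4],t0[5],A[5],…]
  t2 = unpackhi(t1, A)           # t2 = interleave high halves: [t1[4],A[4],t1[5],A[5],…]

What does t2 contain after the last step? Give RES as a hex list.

RES = [0x78, 0x46, 0x96, 0x78, 0x0b, 0x96, 0xa5, 0xa5]

  t0: a5 0b 49 a5 bb 46 78 0b
  t1: bb 46 46 78 78 96 0b a5
  t2: 78 46 96 78 0b 96 a5 a5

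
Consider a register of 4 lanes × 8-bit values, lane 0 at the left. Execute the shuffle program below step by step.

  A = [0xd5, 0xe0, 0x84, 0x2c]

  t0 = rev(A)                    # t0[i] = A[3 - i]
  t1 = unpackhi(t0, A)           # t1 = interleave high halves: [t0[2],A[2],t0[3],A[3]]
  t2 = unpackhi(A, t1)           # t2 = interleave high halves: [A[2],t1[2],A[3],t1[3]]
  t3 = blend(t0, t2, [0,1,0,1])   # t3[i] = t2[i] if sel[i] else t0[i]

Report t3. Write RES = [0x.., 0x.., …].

t0 = [0x2c, 0x84, 0xe0, 0xd5]
t1 = [0xe0, 0x84, 0xd5, 0x2c]
t2 = [0x84, 0xd5, 0x2c, 0x2c]
t3 = [0x2c, 0xd5, 0xe0, 0x2c]

RES = [0x2c, 0xd5, 0xe0, 0x2c]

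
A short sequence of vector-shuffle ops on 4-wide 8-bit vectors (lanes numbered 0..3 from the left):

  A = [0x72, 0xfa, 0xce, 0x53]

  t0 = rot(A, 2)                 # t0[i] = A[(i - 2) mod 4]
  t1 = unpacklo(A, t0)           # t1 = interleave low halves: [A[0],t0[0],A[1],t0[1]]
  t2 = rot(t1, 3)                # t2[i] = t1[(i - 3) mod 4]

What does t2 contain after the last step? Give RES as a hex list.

→ t0 |ce|53|72|fa|
→ t1 |72|ce|fa|53|
→ t2 |ce|fa|53|72|

RES = [ 0xce  0xfa  0x53  0x72 ]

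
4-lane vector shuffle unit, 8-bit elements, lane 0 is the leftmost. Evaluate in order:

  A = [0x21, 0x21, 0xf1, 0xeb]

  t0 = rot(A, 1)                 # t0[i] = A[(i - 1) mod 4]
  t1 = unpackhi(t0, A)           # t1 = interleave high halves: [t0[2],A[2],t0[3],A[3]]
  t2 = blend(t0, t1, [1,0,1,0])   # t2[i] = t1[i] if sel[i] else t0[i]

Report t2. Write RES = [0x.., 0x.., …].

→ t0 |eb|21|21|f1|
→ t1 |21|f1|f1|eb|
→ t2 |21|21|f1|f1|

RES = [ 0x21  0x21  0xf1  0xf1 ]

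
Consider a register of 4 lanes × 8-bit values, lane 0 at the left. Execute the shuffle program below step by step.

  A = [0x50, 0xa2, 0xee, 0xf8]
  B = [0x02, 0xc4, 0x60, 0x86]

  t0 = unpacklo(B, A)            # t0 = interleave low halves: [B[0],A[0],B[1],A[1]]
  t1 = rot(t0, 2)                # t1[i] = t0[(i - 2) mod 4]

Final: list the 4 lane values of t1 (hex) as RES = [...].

RES = [ 0xc4  0xa2  0x02  0x50 ]

→ t0 |02|50|c4|a2|
→ t1 |c4|a2|02|50|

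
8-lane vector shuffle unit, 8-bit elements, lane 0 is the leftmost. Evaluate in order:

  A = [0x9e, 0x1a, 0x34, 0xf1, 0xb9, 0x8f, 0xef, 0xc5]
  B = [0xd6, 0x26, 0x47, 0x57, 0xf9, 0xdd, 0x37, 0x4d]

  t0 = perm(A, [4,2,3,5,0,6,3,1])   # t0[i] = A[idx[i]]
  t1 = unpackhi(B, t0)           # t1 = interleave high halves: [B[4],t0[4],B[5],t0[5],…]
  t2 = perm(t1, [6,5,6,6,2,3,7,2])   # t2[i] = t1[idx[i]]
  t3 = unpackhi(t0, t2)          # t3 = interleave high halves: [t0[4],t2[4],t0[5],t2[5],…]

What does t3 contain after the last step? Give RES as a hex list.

  t0: b9 34 f1 8f 9e ef f1 1a
  t1: f9 9e dd ef 37 f1 4d 1a
  t2: 4d f1 4d 4d dd ef 1a dd
  t3: 9e dd ef ef f1 1a 1a dd

RES = [0x9e, 0xdd, 0xef, 0xef, 0xf1, 0x1a, 0x1a, 0xdd]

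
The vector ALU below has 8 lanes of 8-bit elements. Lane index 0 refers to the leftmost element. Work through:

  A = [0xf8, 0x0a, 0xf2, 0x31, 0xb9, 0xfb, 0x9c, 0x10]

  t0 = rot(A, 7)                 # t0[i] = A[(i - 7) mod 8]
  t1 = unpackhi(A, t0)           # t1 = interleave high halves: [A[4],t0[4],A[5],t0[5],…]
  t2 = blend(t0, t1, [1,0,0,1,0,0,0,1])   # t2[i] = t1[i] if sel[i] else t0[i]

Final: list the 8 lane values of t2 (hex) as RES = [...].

RES = [0xb9, 0xf2, 0x31, 0x9c, 0xfb, 0x9c, 0x10, 0xf8]

→ t0 |0a|f2|31|b9|fb|9c|10|f8|
→ t1 |b9|fb|fb|9c|9c|10|10|f8|
→ t2 |b9|f2|31|9c|fb|9c|10|f8|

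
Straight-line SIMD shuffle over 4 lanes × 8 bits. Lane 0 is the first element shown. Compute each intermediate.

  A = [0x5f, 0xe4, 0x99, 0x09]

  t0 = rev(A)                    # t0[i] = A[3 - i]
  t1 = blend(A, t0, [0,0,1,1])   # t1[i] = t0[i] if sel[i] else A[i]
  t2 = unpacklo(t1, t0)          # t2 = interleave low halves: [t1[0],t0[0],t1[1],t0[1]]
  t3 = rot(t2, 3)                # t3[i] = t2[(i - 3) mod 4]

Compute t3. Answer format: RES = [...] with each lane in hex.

RES = [0x09, 0xe4, 0x99, 0x5f]

t0 = [0x09, 0x99, 0xe4, 0x5f]
t1 = [0x5f, 0xe4, 0xe4, 0x5f]
t2 = [0x5f, 0x09, 0xe4, 0x99]
t3 = [0x09, 0xe4, 0x99, 0x5f]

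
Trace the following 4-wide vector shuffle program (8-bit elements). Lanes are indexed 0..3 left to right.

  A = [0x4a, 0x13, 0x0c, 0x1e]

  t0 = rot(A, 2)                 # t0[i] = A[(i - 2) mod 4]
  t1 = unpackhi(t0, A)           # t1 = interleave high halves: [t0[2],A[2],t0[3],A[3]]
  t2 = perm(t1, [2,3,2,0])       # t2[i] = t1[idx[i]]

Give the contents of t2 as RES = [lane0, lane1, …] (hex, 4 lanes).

RES = [0x13, 0x1e, 0x13, 0x4a]

t0 = [0x0c, 0x1e, 0x4a, 0x13]
t1 = [0x4a, 0x0c, 0x13, 0x1e]
t2 = [0x13, 0x1e, 0x13, 0x4a]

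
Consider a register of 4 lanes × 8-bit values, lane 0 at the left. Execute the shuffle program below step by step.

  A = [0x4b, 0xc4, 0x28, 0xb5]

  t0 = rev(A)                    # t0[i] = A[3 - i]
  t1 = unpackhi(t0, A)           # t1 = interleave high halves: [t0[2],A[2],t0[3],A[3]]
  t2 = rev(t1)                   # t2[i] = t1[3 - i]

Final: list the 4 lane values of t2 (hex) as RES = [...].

RES = [0xb5, 0x4b, 0x28, 0xc4]

→ t0 |b5|28|c4|4b|
→ t1 |c4|28|4b|b5|
→ t2 |b5|4b|28|c4|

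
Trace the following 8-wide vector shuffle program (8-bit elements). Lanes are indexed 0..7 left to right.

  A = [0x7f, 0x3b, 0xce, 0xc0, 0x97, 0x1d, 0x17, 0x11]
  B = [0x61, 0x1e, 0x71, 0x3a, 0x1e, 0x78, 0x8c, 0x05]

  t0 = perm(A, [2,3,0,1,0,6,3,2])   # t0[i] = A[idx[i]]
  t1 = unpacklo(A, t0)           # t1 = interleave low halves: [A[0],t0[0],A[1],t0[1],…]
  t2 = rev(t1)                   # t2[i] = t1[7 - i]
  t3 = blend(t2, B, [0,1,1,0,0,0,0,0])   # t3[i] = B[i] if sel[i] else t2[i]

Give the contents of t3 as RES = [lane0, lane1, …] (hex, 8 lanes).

  t0: ce c0 7f 3b 7f 17 c0 ce
  t1: 7f ce 3b c0 ce 7f c0 3b
  t2: 3b c0 7f ce c0 3b ce 7f
  t3: 3b 1e 71 ce c0 3b ce 7f

RES = [0x3b, 0x1e, 0x71, 0xce, 0xc0, 0x3b, 0xce, 0x7f]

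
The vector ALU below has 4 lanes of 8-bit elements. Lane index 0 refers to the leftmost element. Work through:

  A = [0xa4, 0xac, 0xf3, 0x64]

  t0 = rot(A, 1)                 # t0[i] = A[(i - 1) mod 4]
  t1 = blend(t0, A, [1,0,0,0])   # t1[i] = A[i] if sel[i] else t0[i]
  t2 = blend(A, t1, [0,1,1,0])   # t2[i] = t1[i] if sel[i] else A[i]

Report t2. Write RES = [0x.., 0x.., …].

t0 = [0x64, 0xa4, 0xac, 0xf3]
t1 = [0xa4, 0xa4, 0xac, 0xf3]
t2 = [0xa4, 0xa4, 0xac, 0x64]

RES = [0xa4, 0xa4, 0xac, 0x64]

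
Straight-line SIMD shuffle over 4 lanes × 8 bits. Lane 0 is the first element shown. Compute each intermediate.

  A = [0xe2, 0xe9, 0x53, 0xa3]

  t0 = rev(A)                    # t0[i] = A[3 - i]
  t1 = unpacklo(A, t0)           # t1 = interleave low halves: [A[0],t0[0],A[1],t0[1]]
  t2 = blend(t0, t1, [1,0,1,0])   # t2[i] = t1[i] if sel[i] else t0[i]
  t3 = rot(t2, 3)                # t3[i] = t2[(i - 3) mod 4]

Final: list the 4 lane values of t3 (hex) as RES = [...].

  t0: a3 53 e9 e2
  t1: e2 a3 e9 53
  t2: e2 53 e9 e2
  t3: 53 e9 e2 e2

RES = [ 0x53  0xe9  0xe2  0xe2 ]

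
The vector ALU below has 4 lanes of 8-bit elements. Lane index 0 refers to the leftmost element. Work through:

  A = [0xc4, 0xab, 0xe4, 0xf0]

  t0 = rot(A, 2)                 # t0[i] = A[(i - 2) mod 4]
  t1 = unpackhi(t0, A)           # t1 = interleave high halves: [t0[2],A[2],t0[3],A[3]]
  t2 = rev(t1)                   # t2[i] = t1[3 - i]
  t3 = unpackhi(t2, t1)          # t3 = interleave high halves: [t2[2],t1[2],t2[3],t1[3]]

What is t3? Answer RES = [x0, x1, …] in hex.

→ t0 |e4|f0|c4|ab|
→ t1 |c4|e4|ab|f0|
→ t2 |f0|ab|e4|c4|
→ t3 |e4|ab|c4|f0|

RES = [ 0xe4  0xab  0xc4  0xf0 ]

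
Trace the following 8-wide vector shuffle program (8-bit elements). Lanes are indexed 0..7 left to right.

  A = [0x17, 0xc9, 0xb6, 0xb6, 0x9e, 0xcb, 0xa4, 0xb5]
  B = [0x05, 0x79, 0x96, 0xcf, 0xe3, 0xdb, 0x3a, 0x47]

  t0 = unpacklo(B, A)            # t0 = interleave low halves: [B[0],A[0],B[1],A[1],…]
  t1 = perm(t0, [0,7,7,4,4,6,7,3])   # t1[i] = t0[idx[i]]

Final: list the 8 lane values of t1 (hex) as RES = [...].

RES = [0x05, 0xb6, 0xb6, 0x96, 0x96, 0xcf, 0xb6, 0xc9]

→ t0 |05|17|79|c9|96|b6|cf|b6|
→ t1 |05|b6|b6|96|96|cf|b6|c9|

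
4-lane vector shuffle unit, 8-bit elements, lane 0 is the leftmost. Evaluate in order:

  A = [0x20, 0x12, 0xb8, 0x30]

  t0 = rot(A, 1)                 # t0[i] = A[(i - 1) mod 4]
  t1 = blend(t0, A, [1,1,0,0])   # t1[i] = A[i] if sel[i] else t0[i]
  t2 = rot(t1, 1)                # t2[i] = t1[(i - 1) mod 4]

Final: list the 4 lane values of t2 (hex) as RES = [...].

→ t0 |30|20|12|b8|
→ t1 |20|12|12|b8|
→ t2 |b8|20|12|12|

RES = [0xb8, 0x20, 0x12, 0x12]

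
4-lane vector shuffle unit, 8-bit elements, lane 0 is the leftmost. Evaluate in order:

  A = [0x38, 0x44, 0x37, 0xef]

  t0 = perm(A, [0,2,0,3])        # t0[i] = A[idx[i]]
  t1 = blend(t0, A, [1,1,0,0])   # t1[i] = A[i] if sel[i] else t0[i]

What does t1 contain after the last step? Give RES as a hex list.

RES = [ 0x38  0x44  0x38  0xef ]

→ t0 |38|37|38|ef|
→ t1 |38|44|38|ef|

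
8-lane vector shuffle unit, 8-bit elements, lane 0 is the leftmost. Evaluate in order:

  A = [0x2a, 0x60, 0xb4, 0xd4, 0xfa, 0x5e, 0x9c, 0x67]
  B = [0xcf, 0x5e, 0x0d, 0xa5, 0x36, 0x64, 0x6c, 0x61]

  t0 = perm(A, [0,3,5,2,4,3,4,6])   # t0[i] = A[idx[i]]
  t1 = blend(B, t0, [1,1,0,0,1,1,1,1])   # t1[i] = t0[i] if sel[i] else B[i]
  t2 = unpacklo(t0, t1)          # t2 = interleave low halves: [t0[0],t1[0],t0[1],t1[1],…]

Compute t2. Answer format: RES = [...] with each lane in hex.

RES = [ 0x2a  0x2a  0xd4  0xd4  0x5e  0x0d  0xb4  0xa5 ]

t0 = [0x2a, 0xd4, 0x5e, 0xb4, 0xfa, 0xd4, 0xfa, 0x9c]
t1 = [0x2a, 0xd4, 0x0d, 0xa5, 0xfa, 0xd4, 0xfa, 0x9c]
t2 = [0x2a, 0x2a, 0xd4, 0xd4, 0x5e, 0x0d, 0xb4, 0xa5]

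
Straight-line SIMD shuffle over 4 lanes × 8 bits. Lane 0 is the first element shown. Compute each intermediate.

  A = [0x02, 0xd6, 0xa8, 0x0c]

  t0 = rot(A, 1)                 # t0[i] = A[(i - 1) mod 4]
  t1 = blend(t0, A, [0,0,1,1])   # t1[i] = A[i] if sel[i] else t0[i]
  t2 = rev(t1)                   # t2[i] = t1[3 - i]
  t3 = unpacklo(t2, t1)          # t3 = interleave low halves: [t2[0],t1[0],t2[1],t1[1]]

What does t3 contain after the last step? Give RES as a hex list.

  t0: 0c 02 d6 a8
  t1: 0c 02 a8 0c
  t2: 0c a8 02 0c
  t3: 0c 0c a8 02

RES = [0x0c, 0x0c, 0xa8, 0x02]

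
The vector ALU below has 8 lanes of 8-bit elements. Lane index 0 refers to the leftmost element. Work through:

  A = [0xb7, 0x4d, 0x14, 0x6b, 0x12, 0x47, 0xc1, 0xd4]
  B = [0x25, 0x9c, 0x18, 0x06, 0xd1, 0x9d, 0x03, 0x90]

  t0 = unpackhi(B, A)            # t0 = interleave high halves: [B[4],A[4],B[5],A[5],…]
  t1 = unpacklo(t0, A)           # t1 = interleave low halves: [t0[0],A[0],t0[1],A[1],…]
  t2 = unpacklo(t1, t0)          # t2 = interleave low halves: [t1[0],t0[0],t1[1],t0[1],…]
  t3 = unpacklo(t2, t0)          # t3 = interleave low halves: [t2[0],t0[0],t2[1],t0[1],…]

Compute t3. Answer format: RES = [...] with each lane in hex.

RES = [0xd1, 0xd1, 0xd1, 0x12, 0xb7, 0x9d, 0x12, 0x47]

→ t0 |d1|12|9d|47|03|c1|90|d4|
→ t1 |d1|b7|12|4d|9d|14|47|6b|
→ t2 |d1|d1|b7|12|12|9d|4d|47|
→ t3 |d1|d1|d1|12|b7|9d|12|47|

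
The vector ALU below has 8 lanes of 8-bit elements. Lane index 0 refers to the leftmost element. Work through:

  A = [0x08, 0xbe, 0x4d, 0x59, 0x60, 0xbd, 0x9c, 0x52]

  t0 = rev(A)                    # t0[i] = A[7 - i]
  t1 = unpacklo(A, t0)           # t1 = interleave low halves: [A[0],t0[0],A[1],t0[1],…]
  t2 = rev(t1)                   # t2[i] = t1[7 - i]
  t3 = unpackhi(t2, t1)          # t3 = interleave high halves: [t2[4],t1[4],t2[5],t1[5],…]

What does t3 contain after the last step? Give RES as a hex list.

RES = [ 0x9c  0x4d  0xbe  0xbd  0x52  0x59  0x08  0x60 ]

→ t0 |52|9c|bd|60|59|4d|be|08|
→ t1 |08|52|be|9c|4d|bd|59|60|
→ t2 |60|59|bd|4d|9c|be|52|08|
→ t3 |9c|4d|be|bd|52|59|08|60|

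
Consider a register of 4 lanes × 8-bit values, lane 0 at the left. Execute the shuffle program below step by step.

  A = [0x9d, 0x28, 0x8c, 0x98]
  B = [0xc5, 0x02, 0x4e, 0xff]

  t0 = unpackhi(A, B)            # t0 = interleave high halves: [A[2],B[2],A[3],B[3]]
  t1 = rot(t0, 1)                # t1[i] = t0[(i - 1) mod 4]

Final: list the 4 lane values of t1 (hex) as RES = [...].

RES = [ 0xff  0x8c  0x4e  0x98 ]

  t0: 8c 4e 98 ff
  t1: ff 8c 4e 98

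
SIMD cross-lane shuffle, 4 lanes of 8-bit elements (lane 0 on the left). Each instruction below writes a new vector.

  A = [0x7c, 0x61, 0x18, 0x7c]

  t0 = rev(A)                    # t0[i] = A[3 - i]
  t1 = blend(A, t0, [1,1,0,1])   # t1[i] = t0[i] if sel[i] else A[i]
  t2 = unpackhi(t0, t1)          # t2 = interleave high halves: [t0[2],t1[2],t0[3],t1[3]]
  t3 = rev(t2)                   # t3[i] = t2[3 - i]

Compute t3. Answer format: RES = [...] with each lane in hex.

RES = [ 0x7c  0x7c  0x18  0x61 ]

→ t0 |7c|18|61|7c|
→ t1 |7c|18|18|7c|
→ t2 |61|18|7c|7c|
→ t3 |7c|7c|18|61|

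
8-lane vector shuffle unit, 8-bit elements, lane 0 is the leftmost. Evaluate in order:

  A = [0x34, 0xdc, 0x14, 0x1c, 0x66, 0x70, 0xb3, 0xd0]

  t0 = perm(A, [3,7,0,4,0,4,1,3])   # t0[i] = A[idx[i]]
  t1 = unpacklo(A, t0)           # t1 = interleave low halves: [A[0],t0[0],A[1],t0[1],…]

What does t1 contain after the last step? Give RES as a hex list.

  t0: 1c d0 34 66 34 66 dc 1c
  t1: 34 1c dc d0 14 34 1c 66

RES = [ 0x34  0x1c  0xdc  0xd0  0x14  0x34  0x1c  0x66 ]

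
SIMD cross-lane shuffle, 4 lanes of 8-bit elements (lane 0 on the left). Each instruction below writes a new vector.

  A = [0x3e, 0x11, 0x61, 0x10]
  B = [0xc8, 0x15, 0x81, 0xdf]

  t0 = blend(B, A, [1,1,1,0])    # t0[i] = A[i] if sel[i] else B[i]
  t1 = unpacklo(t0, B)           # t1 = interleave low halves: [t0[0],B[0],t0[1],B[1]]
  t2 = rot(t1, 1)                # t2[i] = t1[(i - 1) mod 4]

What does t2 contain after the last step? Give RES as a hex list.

→ t0 |3e|11|61|df|
→ t1 |3e|c8|11|15|
→ t2 |15|3e|c8|11|

RES = [ 0x15  0x3e  0xc8  0x11 ]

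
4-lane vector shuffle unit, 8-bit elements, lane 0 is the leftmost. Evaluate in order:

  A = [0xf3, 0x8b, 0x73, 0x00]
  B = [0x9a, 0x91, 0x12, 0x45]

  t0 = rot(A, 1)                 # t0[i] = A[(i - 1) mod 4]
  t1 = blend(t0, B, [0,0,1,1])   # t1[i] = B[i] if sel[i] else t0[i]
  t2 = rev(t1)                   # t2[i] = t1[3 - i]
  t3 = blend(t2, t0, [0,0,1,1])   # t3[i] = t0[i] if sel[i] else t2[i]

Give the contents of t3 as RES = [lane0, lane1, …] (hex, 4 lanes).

t0 = [0x00, 0xf3, 0x8b, 0x73]
t1 = [0x00, 0xf3, 0x12, 0x45]
t2 = [0x45, 0x12, 0xf3, 0x00]
t3 = [0x45, 0x12, 0x8b, 0x73]

RES = [0x45, 0x12, 0x8b, 0x73]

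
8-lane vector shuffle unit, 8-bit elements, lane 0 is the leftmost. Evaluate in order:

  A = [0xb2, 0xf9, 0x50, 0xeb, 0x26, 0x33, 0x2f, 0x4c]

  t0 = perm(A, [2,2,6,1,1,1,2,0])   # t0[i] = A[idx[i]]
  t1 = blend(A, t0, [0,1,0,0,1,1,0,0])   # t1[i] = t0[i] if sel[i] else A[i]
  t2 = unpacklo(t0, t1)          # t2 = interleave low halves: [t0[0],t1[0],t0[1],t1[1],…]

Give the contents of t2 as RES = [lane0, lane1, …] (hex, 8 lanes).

RES = [ 0x50  0xb2  0x50  0x50  0x2f  0x50  0xf9  0xeb ]

→ t0 |50|50|2f|f9|f9|f9|50|b2|
→ t1 |b2|50|50|eb|f9|f9|2f|4c|
→ t2 |50|b2|50|50|2f|50|f9|eb|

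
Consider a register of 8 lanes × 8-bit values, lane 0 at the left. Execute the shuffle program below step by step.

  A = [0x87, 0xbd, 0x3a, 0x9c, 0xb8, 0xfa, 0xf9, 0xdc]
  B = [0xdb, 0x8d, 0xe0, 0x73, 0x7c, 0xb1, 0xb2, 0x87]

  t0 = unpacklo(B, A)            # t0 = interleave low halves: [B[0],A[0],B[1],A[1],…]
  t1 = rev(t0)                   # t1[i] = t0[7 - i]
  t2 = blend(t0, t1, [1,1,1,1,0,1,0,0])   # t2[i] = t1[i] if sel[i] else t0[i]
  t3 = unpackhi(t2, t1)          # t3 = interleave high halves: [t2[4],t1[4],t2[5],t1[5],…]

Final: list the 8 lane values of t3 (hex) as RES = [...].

RES = [ 0xe0  0xbd  0x8d  0x8d  0x73  0x87  0x9c  0xdb ]

→ t0 |db|87|8d|bd|e0|3a|73|9c|
→ t1 |9c|73|3a|e0|bd|8d|87|db|
→ t2 |9c|73|3a|e0|e0|8d|73|9c|
→ t3 |e0|bd|8d|8d|73|87|9c|db|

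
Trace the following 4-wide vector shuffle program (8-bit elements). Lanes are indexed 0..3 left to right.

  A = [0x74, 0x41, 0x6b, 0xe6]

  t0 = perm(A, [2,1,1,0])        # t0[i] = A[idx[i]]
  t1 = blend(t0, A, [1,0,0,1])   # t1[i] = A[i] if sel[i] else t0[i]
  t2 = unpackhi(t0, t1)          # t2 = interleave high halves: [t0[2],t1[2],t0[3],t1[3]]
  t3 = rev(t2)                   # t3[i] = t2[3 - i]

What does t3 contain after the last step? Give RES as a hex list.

→ t0 |6b|41|41|74|
→ t1 |74|41|41|e6|
→ t2 |41|41|74|e6|
→ t3 |e6|74|41|41|

RES = [ 0xe6  0x74  0x41  0x41 ]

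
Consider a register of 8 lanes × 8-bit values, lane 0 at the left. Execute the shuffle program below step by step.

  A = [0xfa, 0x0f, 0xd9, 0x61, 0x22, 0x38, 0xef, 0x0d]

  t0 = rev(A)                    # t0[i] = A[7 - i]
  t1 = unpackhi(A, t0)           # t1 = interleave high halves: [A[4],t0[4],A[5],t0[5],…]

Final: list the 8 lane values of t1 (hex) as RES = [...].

→ t0 |0d|ef|38|22|61|d9|0f|fa|
→ t1 |22|61|38|d9|ef|0f|0d|fa|

RES = [0x22, 0x61, 0x38, 0xd9, 0xef, 0x0f, 0x0d, 0xfa]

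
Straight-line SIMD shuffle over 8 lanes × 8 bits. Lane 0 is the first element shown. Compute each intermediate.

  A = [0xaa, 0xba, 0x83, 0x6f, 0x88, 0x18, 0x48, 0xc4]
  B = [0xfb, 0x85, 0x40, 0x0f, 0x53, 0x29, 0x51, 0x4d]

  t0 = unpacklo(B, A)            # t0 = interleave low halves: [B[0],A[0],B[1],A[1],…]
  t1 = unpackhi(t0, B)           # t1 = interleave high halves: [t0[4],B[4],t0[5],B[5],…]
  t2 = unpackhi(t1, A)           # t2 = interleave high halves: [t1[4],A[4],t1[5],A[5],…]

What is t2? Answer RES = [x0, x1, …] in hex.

RES = [0x0f, 0x88, 0x51, 0x18, 0x6f, 0x48, 0x4d, 0xc4]

t0 = [0xfb, 0xaa, 0x85, 0xba, 0x40, 0x83, 0x0f, 0x6f]
t1 = [0x40, 0x53, 0x83, 0x29, 0x0f, 0x51, 0x6f, 0x4d]
t2 = [0x0f, 0x88, 0x51, 0x18, 0x6f, 0x48, 0x4d, 0xc4]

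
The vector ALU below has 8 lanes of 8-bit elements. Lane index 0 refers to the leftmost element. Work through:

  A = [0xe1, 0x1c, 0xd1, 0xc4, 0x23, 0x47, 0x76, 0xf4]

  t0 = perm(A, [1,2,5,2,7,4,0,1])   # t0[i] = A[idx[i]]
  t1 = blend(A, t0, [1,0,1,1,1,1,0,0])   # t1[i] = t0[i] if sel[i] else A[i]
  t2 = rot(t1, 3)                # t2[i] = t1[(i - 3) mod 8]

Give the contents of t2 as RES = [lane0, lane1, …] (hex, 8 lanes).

RES = [ 0x23  0x76  0xf4  0x1c  0x1c  0x47  0xd1  0xf4 ]

  t0: 1c d1 47 d1 f4 23 e1 1c
  t1: 1c 1c 47 d1 f4 23 76 f4
  t2: 23 76 f4 1c 1c 47 d1 f4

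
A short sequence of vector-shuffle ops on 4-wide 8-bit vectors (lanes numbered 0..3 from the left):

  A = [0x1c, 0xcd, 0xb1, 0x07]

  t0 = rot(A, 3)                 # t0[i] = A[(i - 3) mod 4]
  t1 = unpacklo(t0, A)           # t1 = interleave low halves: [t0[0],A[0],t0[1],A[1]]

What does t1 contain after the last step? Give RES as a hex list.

RES = [ 0xcd  0x1c  0xb1  0xcd ]

t0 = [0xcd, 0xb1, 0x07, 0x1c]
t1 = [0xcd, 0x1c, 0xb1, 0xcd]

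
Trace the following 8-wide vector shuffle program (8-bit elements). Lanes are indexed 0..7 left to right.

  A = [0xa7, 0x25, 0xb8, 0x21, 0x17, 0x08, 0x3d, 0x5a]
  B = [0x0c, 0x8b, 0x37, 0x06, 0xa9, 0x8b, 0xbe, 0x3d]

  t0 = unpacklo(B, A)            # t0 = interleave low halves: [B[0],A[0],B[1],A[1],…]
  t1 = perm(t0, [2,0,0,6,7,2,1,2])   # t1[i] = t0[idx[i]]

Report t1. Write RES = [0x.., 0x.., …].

t0 = [0x0c, 0xa7, 0x8b, 0x25, 0x37, 0xb8, 0x06, 0x21]
t1 = [0x8b, 0x0c, 0x0c, 0x06, 0x21, 0x8b, 0xa7, 0x8b]

RES = [0x8b, 0x0c, 0x0c, 0x06, 0x21, 0x8b, 0xa7, 0x8b]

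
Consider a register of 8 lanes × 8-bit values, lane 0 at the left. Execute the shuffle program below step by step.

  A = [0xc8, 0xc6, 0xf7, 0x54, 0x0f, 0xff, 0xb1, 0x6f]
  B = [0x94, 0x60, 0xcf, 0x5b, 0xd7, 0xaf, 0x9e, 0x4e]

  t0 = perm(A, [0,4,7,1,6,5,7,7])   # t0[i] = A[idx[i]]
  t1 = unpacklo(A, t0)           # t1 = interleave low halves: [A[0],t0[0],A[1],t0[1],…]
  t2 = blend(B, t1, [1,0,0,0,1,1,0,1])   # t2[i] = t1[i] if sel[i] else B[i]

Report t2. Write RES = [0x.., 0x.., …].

t0 = [0xc8, 0x0f, 0x6f, 0xc6, 0xb1, 0xff, 0x6f, 0x6f]
t1 = [0xc8, 0xc8, 0xc6, 0x0f, 0xf7, 0x6f, 0x54, 0xc6]
t2 = [0xc8, 0x60, 0xcf, 0x5b, 0xf7, 0x6f, 0x9e, 0xc6]

RES = [ 0xc8  0x60  0xcf  0x5b  0xf7  0x6f  0x9e  0xc6 ]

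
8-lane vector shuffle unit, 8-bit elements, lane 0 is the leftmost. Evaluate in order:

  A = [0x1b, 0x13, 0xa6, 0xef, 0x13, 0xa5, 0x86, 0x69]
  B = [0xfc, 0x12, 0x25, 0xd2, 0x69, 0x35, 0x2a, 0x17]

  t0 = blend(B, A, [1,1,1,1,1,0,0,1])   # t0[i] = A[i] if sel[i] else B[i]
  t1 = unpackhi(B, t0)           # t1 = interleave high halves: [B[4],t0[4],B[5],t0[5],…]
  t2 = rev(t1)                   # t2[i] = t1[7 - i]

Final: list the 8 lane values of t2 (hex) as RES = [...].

t0 = [0x1b, 0x13, 0xa6, 0xef, 0x13, 0x35, 0x2a, 0x69]
t1 = [0x69, 0x13, 0x35, 0x35, 0x2a, 0x2a, 0x17, 0x69]
t2 = [0x69, 0x17, 0x2a, 0x2a, 0x35, 0x35, 0x13, 0x69]

RES = [0x69, 0x17, 0x2a, 0x2a, 0x35, 0x35, 0x13, 0x69]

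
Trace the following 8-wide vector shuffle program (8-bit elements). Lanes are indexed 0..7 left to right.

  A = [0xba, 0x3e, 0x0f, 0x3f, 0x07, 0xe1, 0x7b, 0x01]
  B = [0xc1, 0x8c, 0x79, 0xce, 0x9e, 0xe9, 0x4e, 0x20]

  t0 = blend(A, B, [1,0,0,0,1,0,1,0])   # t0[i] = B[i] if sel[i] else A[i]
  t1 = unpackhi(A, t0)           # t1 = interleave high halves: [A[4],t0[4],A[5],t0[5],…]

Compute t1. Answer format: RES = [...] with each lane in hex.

RES = [ 0x07  0x9e  0xe1  0xe1  0x7b  0x4e  0x01  0x01 ]

t0 = [0xc1, 0x3e, 0x0f, 0x3f, 0x9e, 0xe1, 0x4e, 0x01]
t1 = [0x07, 0x9e, 0xe1, 0xe1, 0x7b, 0x4e, 0x01, 0x01]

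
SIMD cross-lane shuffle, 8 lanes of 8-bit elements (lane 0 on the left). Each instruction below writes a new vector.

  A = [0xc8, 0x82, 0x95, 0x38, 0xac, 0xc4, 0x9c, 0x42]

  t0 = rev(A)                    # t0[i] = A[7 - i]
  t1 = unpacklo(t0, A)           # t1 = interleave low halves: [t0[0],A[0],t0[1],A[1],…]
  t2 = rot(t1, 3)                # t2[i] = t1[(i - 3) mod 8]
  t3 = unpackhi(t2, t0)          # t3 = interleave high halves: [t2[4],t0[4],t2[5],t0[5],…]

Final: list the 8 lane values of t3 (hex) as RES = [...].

  t0: 42 9c c4 ac 38 95 82 c8
  t1: 42 c8 9c 82 c4 95 ac 38
  t2: 95 ac 38 42 c8 9c 82 c4
  t3: c8 38 9c 95 82 82 c4 c8

RES = [ 0xc8  0x38  0x9c  0x95  0x82  0x82  0xc4  0xc8 ]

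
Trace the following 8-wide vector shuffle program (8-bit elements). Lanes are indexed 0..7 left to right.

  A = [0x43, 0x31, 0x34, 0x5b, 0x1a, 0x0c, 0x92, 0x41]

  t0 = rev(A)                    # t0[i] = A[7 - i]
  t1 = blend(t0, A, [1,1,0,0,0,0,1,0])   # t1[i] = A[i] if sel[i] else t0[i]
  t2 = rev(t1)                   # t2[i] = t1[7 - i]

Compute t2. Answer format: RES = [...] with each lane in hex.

RES = [0x43, 0x92, 0x34, 0x5b, 0x1a, 0x0c, 0x31, 0x43]

  t0: 41 92 0c 1a 5b 34 31 43
  t1: 43 31 0c 1a 5b 34 92 43
  t2: 43 92 34 5b 1a 0c 31 43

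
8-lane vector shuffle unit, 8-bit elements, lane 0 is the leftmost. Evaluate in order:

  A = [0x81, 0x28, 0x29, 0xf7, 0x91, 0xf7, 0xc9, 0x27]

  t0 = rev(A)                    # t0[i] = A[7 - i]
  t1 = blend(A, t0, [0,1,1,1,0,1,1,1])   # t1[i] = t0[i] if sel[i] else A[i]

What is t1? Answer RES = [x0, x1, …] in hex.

t0 = [0x27, 0xc9, 0xf7, 0x91, 0xf7, 0x29, 0x28, 0x81]
t1 = [0x81, 0xc9, 0xf7, 0x91, 0x91, 0x29, 0x28, 0x81]

RES = [ 0x81  0xc9  0xf7  0x91  0x91  0x29  0x28  0x81 ]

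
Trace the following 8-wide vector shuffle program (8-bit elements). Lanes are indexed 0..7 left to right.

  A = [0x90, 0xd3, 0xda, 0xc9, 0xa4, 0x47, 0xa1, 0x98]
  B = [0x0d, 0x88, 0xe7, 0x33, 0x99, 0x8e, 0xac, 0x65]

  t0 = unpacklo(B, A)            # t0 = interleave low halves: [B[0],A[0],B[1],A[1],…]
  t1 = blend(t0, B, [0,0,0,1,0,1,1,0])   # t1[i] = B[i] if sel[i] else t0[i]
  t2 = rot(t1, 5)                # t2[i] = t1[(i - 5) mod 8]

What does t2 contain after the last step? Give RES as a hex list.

t0 = [0x0d, 0x90, 0x88, 0xd3, 0xe7, 0xda, 0x33, 0xc9]
t1 = [0x0d, 0x90, 0x88, 0x33, 0xe7, 0x8e, 0xac, 0xc9]
t2 = [0x33, 0xe7, 0x8e, 0xac, 0xc9, 0x0d, 0x90, 0x88]

RES = [0x33, 0xe7, 0x8e, 0xac, 0xc9, 0x0d, 0x90, 0x88]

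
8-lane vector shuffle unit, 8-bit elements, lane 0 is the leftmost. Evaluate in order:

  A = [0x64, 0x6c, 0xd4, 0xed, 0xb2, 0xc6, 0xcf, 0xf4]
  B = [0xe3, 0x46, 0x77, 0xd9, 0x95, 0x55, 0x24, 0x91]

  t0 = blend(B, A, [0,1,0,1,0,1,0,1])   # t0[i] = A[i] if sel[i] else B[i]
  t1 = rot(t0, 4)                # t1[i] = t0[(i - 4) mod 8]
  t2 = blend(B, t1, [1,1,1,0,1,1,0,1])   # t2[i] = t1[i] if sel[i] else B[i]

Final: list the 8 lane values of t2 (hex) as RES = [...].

RES = [ 0x95  0xc6  0x24  0xd9  0xe3  0x6c  0x24  0xed ]

  t0: e3 6c 77 ed 95 c6 24 f4
  t1: 95 c6 24 f4 e3 6c 77 ed
  t2: 95 c6 24 d9 e3 6c 24 ed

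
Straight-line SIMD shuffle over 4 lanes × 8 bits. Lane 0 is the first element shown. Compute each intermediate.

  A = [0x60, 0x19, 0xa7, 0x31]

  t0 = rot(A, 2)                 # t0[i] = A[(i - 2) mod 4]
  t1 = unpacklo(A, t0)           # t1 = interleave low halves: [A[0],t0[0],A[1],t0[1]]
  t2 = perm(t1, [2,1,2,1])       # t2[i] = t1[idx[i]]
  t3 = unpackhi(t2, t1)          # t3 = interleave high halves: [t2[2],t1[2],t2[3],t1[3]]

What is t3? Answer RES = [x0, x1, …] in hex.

t0 = [0xa7, 0x31, 0x60, 0x19]
t1 = [0x60, 0xa7, 0x19, 0x31]
t2 = [0x19, 0xa7, 0x19, 0xa7]
t3 = [0x19, 0x19, 0xa7, 0x31]

RES = [ 0x19  0x19  0xa7  0x31 ]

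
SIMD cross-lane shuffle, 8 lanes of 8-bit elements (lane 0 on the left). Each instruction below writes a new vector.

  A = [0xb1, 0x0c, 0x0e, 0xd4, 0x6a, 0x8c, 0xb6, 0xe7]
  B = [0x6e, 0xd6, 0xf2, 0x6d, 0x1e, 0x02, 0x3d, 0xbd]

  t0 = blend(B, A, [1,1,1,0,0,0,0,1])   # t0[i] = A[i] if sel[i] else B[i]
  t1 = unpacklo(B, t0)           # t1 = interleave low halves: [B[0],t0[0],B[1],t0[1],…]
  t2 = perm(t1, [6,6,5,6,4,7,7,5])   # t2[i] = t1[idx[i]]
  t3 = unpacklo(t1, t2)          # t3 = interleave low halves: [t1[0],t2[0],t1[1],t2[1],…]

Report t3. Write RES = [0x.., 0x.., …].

RES = [0x6e, 0x6d, 0xb1, 0x6d, 0xd6, 0x0e, 0x0c, 0x6d]

→ t0 |b1|0c|0e|6d|1e|02|3d|e7|
→ t1 |6e|b1|d6|0c|f2|0e|6d|6d|
→ t2 |6d|6d|0e|6d|f2|6d|6d|0e|
→ t3 |6e|6d|b1|6d|d6|0e|0c|6d|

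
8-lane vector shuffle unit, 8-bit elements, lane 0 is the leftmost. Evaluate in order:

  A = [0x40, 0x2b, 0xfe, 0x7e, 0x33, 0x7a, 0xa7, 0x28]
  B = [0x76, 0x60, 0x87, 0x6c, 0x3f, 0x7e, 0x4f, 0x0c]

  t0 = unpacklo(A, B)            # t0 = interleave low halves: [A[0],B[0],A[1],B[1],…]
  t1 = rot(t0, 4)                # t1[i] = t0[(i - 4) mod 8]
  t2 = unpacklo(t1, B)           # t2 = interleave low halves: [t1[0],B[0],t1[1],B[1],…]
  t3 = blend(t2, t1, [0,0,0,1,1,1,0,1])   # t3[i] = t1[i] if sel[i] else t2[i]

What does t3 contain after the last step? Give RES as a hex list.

RES = [0xfe, 0x76, 0x87, 0x6c, 0x40, 0x76, 0x6c, 0x60]

  t0: 40 76 2b 60 fe 87 7e 6c
  t1: fe 87 7e 6c 40 76 2b 60
  t2: fe 76 87 60 7e 87 6c 6c
  t3: fe 76 87 6c 40 76 6c 60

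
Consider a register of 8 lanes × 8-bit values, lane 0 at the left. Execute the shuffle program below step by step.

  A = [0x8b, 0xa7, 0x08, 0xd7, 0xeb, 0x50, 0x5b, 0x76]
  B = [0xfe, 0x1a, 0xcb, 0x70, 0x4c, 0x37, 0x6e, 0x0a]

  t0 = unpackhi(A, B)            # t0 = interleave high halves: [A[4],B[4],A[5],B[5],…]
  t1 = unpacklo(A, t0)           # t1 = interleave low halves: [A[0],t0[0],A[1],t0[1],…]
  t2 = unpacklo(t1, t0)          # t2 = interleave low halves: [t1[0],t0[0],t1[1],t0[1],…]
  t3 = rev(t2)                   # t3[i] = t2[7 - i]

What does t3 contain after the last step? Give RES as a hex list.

RES = [0x37, 0x4c, 0x50, 0xa7, 0x4c, 0xeb, 0xeb, 0x8b]

→ t0 |eb|4c|50|37|5b|6e|76|0a|
→ t1 |8b|eb|a7|4c|08|50|d7|37|
→ t2 |8b|eb|eb|4c|a7|50|4c|37|
→ t3 |37|4c|50|a7|4c|eb|eb|8b|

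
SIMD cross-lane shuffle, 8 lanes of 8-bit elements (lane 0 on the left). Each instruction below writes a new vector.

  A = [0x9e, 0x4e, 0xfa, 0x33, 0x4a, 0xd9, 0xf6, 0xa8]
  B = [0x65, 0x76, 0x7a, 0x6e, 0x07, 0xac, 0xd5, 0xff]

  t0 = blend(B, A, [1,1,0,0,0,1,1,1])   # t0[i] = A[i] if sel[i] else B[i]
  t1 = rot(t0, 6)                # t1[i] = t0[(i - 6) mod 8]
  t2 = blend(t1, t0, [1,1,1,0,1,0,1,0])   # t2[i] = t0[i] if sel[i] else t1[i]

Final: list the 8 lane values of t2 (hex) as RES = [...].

t0 = [0x9e, 0x4e, 0x7a, 0x6e, 0x07, 0xd9, 0xf6, 0xa8]
t1 = [0x7a, 0x6e, 0x07, 0xd9, 0xf6, 0xa8, 0x9e, 0x4e]
t2 = [0x9e, 0x4e, 0x7a, 0xd9, 0x07, 0xa8, 0xf6, 0x4e]

RES = [0x9e, 0x4e, 0x7a, 0xd9, 0x07, 0xa8, 0xf6, 0x4e]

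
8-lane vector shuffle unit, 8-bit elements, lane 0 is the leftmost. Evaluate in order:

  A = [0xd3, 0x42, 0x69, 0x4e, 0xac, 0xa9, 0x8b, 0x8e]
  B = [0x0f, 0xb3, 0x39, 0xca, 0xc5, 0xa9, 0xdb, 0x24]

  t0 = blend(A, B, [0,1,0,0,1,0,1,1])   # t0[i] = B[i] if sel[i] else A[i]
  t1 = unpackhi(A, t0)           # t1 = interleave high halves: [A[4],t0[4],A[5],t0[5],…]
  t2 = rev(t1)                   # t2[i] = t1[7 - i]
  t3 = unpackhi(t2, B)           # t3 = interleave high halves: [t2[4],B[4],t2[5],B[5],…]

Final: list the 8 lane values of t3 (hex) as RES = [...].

→ t0 |d3|b3|69|4e|c5|a9|db|24|
→ t1 |ac|c5|a9|a9|8b|db|8e|24|
→ t2 |24|8e|db|8b|a9|a9|c5|ac|
→ t3 |a9|c5|a9|a9|c5|db|ac|24|

RES = [0xa9, 0xc5, 0xa9, 0xa9, 0xc5, 0xdb, 0xac, 0x24]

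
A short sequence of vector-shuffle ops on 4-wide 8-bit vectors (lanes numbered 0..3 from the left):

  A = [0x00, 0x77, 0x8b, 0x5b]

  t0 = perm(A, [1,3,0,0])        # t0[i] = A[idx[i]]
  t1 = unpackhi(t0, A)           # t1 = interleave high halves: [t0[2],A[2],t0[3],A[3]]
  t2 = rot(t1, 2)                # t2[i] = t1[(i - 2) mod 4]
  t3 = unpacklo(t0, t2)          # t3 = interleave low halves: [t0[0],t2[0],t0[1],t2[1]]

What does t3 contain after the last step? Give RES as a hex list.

RES = [ 0x77  0x00  0x5b  0x5b ]

→ t0 |77|5b|00|00|
→ t1 |00|8b|00|5b|
→ t2 |00|5b|00|8b|
→ t3 |77|00|5b|5b|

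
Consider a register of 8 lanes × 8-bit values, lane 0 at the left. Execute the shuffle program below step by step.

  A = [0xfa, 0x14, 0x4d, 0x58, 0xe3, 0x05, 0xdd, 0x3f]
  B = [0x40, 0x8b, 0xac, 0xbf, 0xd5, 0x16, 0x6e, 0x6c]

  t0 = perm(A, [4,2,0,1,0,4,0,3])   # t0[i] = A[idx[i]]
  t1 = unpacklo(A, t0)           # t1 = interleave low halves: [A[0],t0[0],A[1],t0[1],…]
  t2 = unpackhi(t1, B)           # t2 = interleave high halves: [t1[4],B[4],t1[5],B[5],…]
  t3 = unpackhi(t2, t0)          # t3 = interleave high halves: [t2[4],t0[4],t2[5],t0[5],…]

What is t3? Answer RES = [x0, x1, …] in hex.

→ t0 |e3|4d|fa|14|fa|e3|fa|58|
→ t1 |fa|e3|14|4d|4d|fa|58|14|
→ t2 |4d|d5|fa|16|58|6e|14|6c|
→ t3 |58|fa|6e|e3|14|fa|6c|58|

RES = [ 0x58  0xfa  0x6e  0xe3  0x14  0xfa  0x6c  0x58 ]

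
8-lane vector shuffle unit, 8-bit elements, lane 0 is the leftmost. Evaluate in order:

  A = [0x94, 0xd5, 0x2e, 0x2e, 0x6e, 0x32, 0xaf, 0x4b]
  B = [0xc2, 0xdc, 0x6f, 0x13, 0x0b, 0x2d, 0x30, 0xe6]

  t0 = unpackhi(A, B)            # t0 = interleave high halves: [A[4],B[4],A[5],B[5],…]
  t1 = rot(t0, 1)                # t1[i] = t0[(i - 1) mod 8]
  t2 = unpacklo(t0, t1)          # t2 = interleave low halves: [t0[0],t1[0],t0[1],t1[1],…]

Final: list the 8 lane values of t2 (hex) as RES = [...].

RES = [0x6e, 0xe6, 0x0b, 0x6e, 0x32, 0x0b, 0x2d, 0x32]

t0 = [0x6e, 0x0b, 0x32, 0x2d, 0xaf, 0x30, 0x4b, 0xe6]
t1 = [0xe6, 0x6e, 0x0b, 0x32, 0x2d, 0xaf, 0x30, 0x4b]
t2 = [0x6e, 0xe6, 0x0b, 0x6e, 0x32, 0x0b, 0x2d, 0x32]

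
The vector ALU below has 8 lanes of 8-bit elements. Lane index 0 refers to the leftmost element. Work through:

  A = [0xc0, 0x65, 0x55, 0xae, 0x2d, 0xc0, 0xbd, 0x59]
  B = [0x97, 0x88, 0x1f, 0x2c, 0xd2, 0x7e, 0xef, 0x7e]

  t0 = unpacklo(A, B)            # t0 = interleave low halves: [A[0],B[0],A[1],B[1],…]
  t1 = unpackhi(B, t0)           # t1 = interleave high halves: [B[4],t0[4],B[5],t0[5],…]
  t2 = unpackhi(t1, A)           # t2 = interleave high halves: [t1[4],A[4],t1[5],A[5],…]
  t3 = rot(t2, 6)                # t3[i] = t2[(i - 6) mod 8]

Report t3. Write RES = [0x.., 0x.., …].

  t0: c0 97 65 88 55 1f ae 2c
  t1: d2 55 7e 1f ef ae 7e 2c
  t2: ef 2d ae c0 7e bd 2c 59
  t3: ae c0 7e bd 2c 59 ef 2d

RES = [ 0xae  0xc0  0x7e  0xbd  0x2c  0x59  0xef  0x2d ]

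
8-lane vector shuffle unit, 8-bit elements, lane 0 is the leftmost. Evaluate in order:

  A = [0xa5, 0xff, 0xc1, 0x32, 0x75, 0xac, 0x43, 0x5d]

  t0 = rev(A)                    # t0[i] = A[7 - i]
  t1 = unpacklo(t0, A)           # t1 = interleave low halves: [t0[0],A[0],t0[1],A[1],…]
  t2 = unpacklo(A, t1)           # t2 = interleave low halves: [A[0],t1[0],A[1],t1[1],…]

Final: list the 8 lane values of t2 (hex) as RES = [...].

t0 = [0x5d, 0x43, 0xac, 0x75, 0x32, 0xc1, 0xff, 0xa5]
t1 = [0x5d, 0xa5, 0x43, 0xff, 0xac, 0xc1, 0x75, 0x32]
t2 = [0xa5, 0x5d, 0xff, 0xa5, 0xc1, 0x43, 0x32, 0xff]

RES = [0xa5, 0x5d, 0xff, 0xa5, 0xc1, 0x43, 0x32, 0xff]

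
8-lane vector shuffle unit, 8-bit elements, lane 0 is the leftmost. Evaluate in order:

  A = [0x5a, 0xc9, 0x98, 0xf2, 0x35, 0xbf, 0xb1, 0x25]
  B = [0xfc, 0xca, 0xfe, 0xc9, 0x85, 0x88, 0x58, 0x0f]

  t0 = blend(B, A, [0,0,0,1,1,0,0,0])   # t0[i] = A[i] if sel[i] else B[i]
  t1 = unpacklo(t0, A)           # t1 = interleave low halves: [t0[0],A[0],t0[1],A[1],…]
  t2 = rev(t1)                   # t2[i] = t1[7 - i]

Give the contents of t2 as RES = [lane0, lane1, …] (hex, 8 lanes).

RES = [ 0xf2  0xf2  0x98  0xfe  0xc9  0xca  0x5a  0xfc ]

  t0: fc ca fe f2 35 88 58 0f
  t1: fc 5a ca c9 fe 98 f2 f2
  t2: f2 f2 98 fe c9 ca 5a fc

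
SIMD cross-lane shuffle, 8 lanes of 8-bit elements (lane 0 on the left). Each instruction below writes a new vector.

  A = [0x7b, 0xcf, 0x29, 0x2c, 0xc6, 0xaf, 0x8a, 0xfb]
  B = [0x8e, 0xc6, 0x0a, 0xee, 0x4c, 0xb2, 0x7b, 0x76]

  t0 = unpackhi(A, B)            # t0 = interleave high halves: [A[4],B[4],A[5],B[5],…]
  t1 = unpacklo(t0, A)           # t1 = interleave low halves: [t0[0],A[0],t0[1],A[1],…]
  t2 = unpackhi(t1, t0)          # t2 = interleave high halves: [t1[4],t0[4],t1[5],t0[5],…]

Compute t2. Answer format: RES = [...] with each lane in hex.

→ t0 |c6|4c|af|b2|8a|7b|fb|76|
→ t1 |c6|7b|4c|cf|af|29|b2|2c|
→ t2 |af|8a|29|7b|b2|fb|2c|76|

RES = [0xaf, 0x8a, 0x29, 0x7b, 0xb2, 0xfb, 0x2c, 0x76]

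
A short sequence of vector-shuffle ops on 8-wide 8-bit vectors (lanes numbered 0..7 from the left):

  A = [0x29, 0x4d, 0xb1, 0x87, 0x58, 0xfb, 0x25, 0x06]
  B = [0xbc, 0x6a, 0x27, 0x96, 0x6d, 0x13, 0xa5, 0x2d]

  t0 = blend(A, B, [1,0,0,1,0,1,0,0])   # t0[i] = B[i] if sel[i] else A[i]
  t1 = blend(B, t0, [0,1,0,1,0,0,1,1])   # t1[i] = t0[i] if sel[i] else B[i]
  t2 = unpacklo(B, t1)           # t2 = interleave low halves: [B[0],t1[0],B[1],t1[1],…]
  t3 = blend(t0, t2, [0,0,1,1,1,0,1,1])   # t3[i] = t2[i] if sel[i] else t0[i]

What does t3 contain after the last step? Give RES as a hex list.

  t0: bc 4d b1 96 58 13 25 06
  t1: bc 4d 27 96 6d 13 25 06
  t2: bc bc 6a 4d 27 27 96 96
  t3: bc 4d 6a 4d 27 13 96 96

RES = [0xbc, 0x4d, 0x6a, 0x4d, 0x27, 0x13, 0x96, 0x96]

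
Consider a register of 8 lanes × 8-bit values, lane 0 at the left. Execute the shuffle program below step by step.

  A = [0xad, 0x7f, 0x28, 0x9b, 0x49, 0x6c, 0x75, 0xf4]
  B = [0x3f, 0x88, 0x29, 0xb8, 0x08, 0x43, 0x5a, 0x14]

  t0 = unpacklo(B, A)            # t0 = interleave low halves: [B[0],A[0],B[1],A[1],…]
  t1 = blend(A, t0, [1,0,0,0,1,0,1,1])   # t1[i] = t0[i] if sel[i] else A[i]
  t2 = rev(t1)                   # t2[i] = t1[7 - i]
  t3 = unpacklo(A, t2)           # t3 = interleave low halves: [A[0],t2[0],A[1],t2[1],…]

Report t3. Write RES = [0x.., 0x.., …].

RES = [0xad, 0x9b, 0x7f, 0xb8, 0x28, 0x6c, 0x9b, 0x29]

→ t0 |3f|ad|88|7f|29|28|b8|9b|
→ t1 |3f|7f|28|9b|29|6c|b8|9b|
→ t2 |9b|b8|6c|29|9b|28|7f|3f|
→ t3 |ad|9b|7f|b8|28|6c|9b|29|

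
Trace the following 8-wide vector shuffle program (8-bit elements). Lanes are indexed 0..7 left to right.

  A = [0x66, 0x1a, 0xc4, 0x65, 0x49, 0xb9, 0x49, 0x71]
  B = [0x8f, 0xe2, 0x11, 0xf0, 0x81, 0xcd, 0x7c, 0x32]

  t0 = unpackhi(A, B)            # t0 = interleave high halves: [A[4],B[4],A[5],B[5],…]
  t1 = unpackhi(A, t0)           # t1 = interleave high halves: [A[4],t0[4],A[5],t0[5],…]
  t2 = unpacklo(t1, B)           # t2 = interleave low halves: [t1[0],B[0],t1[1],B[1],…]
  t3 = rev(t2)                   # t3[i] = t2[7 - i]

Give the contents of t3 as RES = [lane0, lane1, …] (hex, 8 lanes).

→ t0 |49|81|b9|cd|49|7c|71|32|
→ t1 |49|49|b9|7c|49|71|71|32|
→ t2 |49|8f|49|e2|b9|11|7c|f0|
→ t3 |f0|7c|11|b9|e2|49|8f|49|

RES = [0xf0, 0x7c, 0x11, 0xb9, 0xe2, 0x49, 0x8f, 0x49]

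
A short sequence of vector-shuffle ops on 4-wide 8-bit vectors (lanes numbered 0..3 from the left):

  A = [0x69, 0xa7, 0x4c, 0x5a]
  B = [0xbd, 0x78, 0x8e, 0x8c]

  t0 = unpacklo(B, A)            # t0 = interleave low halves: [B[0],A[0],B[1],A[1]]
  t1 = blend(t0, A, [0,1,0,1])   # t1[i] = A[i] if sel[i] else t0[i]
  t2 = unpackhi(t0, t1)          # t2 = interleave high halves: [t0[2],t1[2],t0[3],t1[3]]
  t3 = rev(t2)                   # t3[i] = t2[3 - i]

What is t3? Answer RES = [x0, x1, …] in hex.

RES = [ 0x5a  0xa7  0x78  0x78 ]

→ t0 |bd|69|78|a7|
→ t1 |bd|a7|78|5a|
→ t2 |78|78|a7|5a|
→ t3 |5a|a7|78|78|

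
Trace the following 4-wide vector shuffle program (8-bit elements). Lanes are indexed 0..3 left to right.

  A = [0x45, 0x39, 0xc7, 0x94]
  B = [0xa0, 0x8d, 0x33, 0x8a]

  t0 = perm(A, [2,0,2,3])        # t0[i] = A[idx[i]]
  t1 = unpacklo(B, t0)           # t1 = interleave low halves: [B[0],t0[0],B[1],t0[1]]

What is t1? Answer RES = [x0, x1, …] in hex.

RES = [0xa0, 0xc7, 0x8d, 0x45]

  t0: c7 45 c7 94
  t1: a0 c7 8d 45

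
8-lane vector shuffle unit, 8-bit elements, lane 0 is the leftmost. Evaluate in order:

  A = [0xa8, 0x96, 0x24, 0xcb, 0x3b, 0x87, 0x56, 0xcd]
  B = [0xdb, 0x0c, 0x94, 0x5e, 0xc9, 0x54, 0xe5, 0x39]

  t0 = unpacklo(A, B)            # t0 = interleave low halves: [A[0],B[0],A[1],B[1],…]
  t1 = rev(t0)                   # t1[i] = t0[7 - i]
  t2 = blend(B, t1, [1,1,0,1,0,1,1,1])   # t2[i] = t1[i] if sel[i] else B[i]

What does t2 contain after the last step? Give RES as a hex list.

RES = [0x5e, 0xcb, 0x94, 0x24, 0xc9, 0x96, 0xdb, 0xa8]

t0 = [0xa8, 0xdb, 0x96, 0x0c, 0x24, 0x94, 0xcb, 0x5e]
t1 = [0x5e, 0xcb, 0x94, 0x24, 0x0c, 0x96, 0xdb, 0xa8]
t2 = [0x5e, 0xcb, 0x94, 0x24, 0xc9, 0x96, 0xdb, 0xa8]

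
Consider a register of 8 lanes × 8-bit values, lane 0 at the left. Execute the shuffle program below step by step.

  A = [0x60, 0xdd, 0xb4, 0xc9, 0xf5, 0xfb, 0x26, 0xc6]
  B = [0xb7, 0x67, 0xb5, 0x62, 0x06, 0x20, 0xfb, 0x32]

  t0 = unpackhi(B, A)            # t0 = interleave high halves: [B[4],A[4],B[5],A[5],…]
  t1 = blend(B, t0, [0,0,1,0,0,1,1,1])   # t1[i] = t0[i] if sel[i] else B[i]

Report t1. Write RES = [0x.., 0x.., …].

→ t0 |06|f5|20|fb|fb|26|32|c6|
→ t1 |b7|67|20|62|06|26|32|c6|

RES = [ 0xb7  0x67  0x20  0x62  0x06  0x26  0x32  0xc6 ]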